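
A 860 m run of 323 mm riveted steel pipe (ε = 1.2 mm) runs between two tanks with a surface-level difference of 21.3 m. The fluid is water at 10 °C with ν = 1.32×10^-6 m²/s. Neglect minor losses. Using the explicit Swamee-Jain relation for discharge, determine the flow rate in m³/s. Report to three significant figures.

Q ≈ 0.194 m³/s

Swamee-Jain (Type II): Q = -0.965·√(gD⁵h_f/L)·ln[ε/(3.7D) + √(3.17ν²L/(gD³h_f))]
√(gD⁵h_f/L) = √(9.81·0.323⁵·21.3/860) = 0.02923
ε/(3.7D) = 0.00100; √(3.17ν²L/(gD³h_f)) = 2.60×10^-5
Q = -0.965·0.02923·ln(0.001030) = 0.1940 m³/s
Check: V = 2.37 m/s, Re = 5.79×10^5, f = 0.02811, h_f = 21.4 m ≈ 21.3 m ✓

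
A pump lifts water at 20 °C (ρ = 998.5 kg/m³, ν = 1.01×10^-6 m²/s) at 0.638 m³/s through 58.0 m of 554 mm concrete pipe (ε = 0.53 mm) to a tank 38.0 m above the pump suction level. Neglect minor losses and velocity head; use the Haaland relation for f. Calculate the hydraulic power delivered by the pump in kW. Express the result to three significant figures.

P_hyd ≈ 242 kW

V = 4Q/(πD²) = 2.647 m/s; Re = 1.45×10^6; ε/D = 9.57×10^-4; f = 0.01966
h_f = f(L/D)V²/2g = 0.7347 m
Total head H = z + h_f = 38.0 + 0.7347 = 38.73 m
P_hyd = ρgQH = 998.5·9.81·0.638·38.73 = 242.1 kW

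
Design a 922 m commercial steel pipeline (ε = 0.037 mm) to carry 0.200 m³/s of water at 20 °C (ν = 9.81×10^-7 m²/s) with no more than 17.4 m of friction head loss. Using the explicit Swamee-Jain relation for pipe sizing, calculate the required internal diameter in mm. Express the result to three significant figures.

D ≈ 304 mm

Swamee-Jain (Type III): D = 0.66·[ε^1.25·(LQ²/(gh_f))^4.75 + ν·Q^9.4·(L/(gh_f))^5.2]^0.04
LQ²/(gh_f) = 0.2161; L/(gh_f) = 5.401
Term 1 = ε^1.25·(…)^4.75 = 1.99×10^-9; Term 2 = ν·Q^9.4·(…)^5.2 = 1.70×10^-9
D = 0.66·(1.99×10^-9 + 1.70×10^-9)^0.04 = 0.3036 m = 304 mm
Check: V = 2.76 m/s, Re = 8.55×10^5, f = 0.01399, h_f = 16.5 m ≈ 17.4 m ✓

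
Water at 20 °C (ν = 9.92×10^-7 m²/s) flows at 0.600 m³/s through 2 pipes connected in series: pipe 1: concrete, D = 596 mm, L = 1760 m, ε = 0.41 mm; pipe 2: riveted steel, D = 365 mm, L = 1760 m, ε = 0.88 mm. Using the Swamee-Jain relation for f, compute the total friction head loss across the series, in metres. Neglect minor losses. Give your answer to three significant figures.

Pipe 1: V = 2.151 m/s, Re = 1.29×10^6, ε/D = 6.88×10^-4, f = 0.01836, h_1 = f(L/D)V²/2g = 12.78 m
Pipe 2: V = 5.734 m/s, Re = 2.11×10^6, ε/D = 0.00241, f = 0.02475, h_2 = f(L/D)V²/2g = 200.0 m
Series → Q common, losses add: H = Σh = 212.8 m

H ≈ 213 m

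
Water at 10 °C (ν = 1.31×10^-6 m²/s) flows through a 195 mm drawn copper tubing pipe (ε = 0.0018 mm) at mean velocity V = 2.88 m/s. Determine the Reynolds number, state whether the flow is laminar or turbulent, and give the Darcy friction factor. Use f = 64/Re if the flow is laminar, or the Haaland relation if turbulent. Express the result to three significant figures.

Re = VD/ν = 2.880·0.195/1.31×10^-6 = 4.29×10^5
Re > 4000 → turbulent; ε/D = 9.23×10^-6
Haaland: f = 0.01352

Re ≈ 4.29×10^5; turbulent; f ≈ 0.0135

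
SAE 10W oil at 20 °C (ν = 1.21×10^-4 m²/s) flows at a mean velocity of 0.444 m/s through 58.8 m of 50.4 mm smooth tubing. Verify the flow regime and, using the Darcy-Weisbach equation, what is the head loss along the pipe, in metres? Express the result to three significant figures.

h_f ≈ 4.06 m

Re = VD/ν = 0.444·0.05040/1.21×10^-4 = 185 → laminar (Re < 2300)
f = 64/Re = 0.3461
h_f = f(L/D)V²/(2g) = 0.3461·(58.8/0.05040)·0.444²/(2·9.81) = 4.057 m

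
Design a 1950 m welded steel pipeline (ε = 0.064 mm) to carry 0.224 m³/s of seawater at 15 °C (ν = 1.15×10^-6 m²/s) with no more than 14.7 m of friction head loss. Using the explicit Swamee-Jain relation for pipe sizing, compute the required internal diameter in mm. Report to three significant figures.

D ≈ 387 mm

Swamee-Jain (Type III): D = 0.66·[ε^1.25·(LQ²/(gh_f))^4.75 + ν·Q^9.4·(L/(gh_f))^5.2]^0.04
LQ²/(gh_f) = 0.6785; L/(gh_f) = 13.52
Term 1 = ε^1.25·(…)^4.75 = 9.07×10^-7; Term 2 = ν·Q^9.4·(…)^5.2 = 6.83×10^-7
D = 0.66·(9.07×10^-7 + 6.83×10^-7)^0.04 = 0.3869 m = 387 mm
Check: V = 1.91 m/s, Re = 6.41×10^5, f = 0.01485, h_f = 13.8 m ≈ 14.7 m ✓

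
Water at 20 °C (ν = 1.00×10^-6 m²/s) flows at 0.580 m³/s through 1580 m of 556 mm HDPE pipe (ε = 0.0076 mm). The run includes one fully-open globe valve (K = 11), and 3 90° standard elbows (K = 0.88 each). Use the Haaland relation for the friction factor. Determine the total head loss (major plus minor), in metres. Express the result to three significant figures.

H_L ≈ 13.4 m

V = 4Q/(πD²) = 2.389 m/s; V²/2g = 0.2909 m
Re = 1.33×10^6, ε/D = 1.37×10^-5 → f = 0.01136 (Haaland)
Major: h_f = f(L/D)·V²/2g = 0.01136·2842·0.2909 = 9.388 m
Minor: ΣK = 13.6; h_m = ΣK·V²/2g = 3.967 m
Total H_L = 9.388 + 3.967 = 13.36 m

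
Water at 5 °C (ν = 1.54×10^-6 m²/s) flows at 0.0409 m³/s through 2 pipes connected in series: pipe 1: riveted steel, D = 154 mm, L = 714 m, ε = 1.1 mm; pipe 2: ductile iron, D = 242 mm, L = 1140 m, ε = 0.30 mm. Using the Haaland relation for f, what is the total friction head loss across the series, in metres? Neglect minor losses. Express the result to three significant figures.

H ≈ 43.3 m

Pipe 1: V = 2.196 m/s, Re = 2.20×10^5, ε/D = 0.00714, f = 0.03431, h_1 = f(L/D)V²/2g = 39.10 m
Pipe 2: V = 0.8892 m/s, Re = 1.40×10^5, ε/D = 0.00124, f = 0.02224, h_2 = f(L/D)V²/2g = 4.223 m
Series → Q common, losses add: H = Σh = 43.32 m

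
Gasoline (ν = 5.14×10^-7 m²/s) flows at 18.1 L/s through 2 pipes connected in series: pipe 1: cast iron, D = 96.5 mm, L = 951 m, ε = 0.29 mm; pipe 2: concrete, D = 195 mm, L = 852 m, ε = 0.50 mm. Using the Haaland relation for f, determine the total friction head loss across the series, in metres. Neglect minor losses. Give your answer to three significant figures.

Pipe 1: V = 2.475 m/s, Re = 4.65×10^5, ε/D = 0.00301, f = 0.02649, h_1 = f(L/D)V²/2g = 81.50 m
Pipe 2: V = 0.6061 m/s, Re = 2.30×10^5, ε/D = 0.00256, f = 0.02568, h_2 = f(L/D)V²/2g = 2.101 m
Series → Q common, losses add: H = Σh = 83.60 m

H ≈ 83.6 m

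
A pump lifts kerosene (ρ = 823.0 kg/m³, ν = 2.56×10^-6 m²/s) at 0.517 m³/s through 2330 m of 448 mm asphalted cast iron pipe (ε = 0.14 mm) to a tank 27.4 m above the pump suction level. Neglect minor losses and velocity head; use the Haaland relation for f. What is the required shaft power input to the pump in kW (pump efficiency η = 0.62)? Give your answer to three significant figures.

V = 4Q/(πD²) = 3.280 m/s; Re = 5.74×10^5; ε/D = 3.13×10^-4; f = 0.01612
h_f = f(L/D)V²/2g = 45.97 m
Total head H = z + h_f = 27.4 + 45.97 = 73.37 m
P_hyd = ρgQH = 823.0·9.81·0.517·73.37 = 306.2 kW
P_shaft = P_hyd/η = 306.2/0.62 = 494.0 kW

P_shaft ≈ 494 kW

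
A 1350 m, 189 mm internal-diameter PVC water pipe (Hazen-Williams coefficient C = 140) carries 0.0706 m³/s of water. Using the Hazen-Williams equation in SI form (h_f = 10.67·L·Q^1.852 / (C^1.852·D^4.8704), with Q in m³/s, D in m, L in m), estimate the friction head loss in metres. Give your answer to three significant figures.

h_f ≈ 37.7 m

h_f = 10.67·1350·0.0706^1.852 / (140^1.852·0.189^4.8704) = 37.65 m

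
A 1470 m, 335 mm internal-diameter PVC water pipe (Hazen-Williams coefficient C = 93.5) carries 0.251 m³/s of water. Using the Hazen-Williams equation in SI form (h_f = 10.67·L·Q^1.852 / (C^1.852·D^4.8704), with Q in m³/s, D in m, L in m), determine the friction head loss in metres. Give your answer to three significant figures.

h_f = 10.67·1470·0.251^1.852 / (93.5^1.852·0.335^4.8704) = 55.84 m

h_f ≈ 55.8 m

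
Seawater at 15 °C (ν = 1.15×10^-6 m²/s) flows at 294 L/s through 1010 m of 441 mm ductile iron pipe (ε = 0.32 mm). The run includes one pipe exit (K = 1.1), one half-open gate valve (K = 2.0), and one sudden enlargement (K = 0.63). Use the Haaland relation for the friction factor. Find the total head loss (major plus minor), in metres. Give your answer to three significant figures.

V = 4Q/(πD²) = 1.925 m/s; V²/2g = 0.1888 m
Re = 7.38×10^5, ε/D = 7.26×10^-4 → f = 0.01867 (Haaland)
Major: h_f = f(L/D)·V²/2g = 0.01867·2290·0.1888 = 8.076 m
Minor: ΣK = 3.73; h_m = ΣK·V²/2g = 0.7043 m
Total H_L = 8.076 + 0.7043 = 8.780 m

H_L ≈ 8.78 m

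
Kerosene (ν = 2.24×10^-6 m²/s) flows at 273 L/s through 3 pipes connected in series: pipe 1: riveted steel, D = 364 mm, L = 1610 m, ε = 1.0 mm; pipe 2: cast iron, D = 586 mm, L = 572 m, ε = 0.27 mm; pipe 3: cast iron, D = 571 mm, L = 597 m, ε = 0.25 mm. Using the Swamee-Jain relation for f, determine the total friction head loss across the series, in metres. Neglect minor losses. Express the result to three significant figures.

Pipe 1: V = 2.623 m/s, Re = 4.26×10^5, ε/D = 0.00275, f = 0.02599, h_1 = f(L/D)V²/2g = 40.33 m
Pipe 2: V = 1.012 m/s, Re = 2.65×10^5, ε/D = 4.61×10^-4, f = 0.01827, h_2 = f(L/D)V²/2g = 0.9315 m
Pipe 3: V = 1.066 m/s, Re = 2.72×10^5, ε/D = 4.38×10^-4, f = 0.01810, h_3 = f(L/D)V²/2g = 1.096 m
Series → Q common, losses add: H = Σh = 42.35 m

H ≈ 42.4 m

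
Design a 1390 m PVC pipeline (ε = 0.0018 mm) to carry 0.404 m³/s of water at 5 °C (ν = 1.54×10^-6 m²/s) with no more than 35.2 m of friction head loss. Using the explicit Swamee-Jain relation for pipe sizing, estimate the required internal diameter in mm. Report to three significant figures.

D ≈ 367 mm

Swamee-Jain (Type III): D = 0.66·[ε^1.25·(LQ²/(gh_f))^4.75 + ν·Q^9.4·(L/(gh_f))^5.2]^0.04
LQ²/(gh_f) = 0.6570; L/(gh_f) = 4.025
Term 1 = ε^1.25·(…)^4.75 = 8.96×10^-9; Term 2 = ν·Q^9.4·(…)^5.2 = 4.29×10^-7
D = 0.66·(8.96×10^-9 + 4.29×10^-7)^0.04 = 0.3675 m = 367 mm
Check: V = 3.81 m/s, Re = 9.09×10^5, f = 0.01191, h_f = 33.3 m ≈ 35.2 m ✓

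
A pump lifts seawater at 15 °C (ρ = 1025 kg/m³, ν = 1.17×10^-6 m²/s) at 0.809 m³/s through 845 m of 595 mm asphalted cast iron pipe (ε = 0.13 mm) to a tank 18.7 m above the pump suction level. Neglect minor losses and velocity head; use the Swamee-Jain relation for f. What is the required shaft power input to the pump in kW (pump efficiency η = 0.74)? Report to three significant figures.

V = 4Q/(πD²) = 2.910 m/s; Re = 1.48×10^6; ε/D = 2.18×10^-4; f = 0.01470
h_f = f(L/D)V²/2g = 9.006 m
Total head H = z + h_f = 18.7 + 9.006 = 27.71 m
P_hyd = ρgQH = 1025·9.81·0.809·27.71 = 225.4 kW
P_shaft = P_hyd/η = 225.4/0.74 = 304.6 kW

P_shaft ≈ 305 kW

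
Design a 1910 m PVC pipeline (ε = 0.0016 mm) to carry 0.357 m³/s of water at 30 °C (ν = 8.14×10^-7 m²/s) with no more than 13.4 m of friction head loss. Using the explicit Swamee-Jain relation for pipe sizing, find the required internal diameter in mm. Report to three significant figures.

D ≈ 447 mm

Swamee-Jain (Type III): D = 0.66·[ε^1.25·(LQ²/(gh_f))^4.75 + ν·Q^9.4·(L/(gh_f))^5.2]^0.04
LQ²/(gh_f) = 1.852; L/(gh_f) = 14.53
Term 1 = ε^1.25·(…)^4.75 = 1.06×10^-6; Term 2 = ν·Q^9.4·(…)^5.2 = 5.62×10^-5
D = 0.66·(1.06×10^-6 + 5.62×10^-5)^0.04 = 0.4465 m = 447 mm
Check: V = 2.28 m/s, Re = 1.25×10^6, f = 0.01129, h_f = 12.8 m ≈ 13.4 m ✓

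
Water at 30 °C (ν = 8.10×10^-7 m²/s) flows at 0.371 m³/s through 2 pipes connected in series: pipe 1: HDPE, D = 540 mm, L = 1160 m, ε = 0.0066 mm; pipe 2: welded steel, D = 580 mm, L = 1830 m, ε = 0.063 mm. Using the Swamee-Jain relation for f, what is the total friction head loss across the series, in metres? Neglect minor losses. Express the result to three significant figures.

H ≈ 7.70 m

Pipe 1: V = 1.620 m/s, Re = 1.08×10^6, ε/D = 1.22×10^-5, f = 0.01177, h_1 = f(L/D)V²/2g = 3.382 m
Pipe 2: V = 1.404 m/s, Re = 1.01×10^6, ε/D = 1.09×10^-4, f = 0.01363, h_2 = f(L/D)V²/2g = 4.321 m
Series → Q common, losses add: H = Σh = 7.703 m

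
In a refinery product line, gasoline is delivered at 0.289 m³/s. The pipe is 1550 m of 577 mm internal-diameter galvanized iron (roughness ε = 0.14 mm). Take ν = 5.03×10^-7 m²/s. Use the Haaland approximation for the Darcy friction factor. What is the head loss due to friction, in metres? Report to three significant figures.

V = 4Q/(πD²) = 4·0.289/(π·0.577²) = 1.105 m/s
Re = VD/ν = 1.105·0.577/5.03×10^-7 = 1.27×10^6 → turbulent
ε/D = 0.14/577 = 2.43×10^-4
Haaland: f = 0.01491
h_f = f(L/D)V²/(2g) = 0.01491·(1550/0.577)·1.105²/(2·9.81) = 2.493 m

h_f ≈ 2.49 m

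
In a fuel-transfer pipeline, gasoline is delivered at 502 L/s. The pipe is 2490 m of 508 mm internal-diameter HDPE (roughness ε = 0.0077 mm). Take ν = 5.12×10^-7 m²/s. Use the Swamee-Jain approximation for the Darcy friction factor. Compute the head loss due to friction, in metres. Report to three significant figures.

V = 4Q/(πD²) = 4·0.502/(π·0.508²) = 2.477 m/s
Re = VD/ν = 2.477·0.508/5.12×10^-7 = 2.46×10^6 → turbulent
ε/D = 0.0077/508 = 1.52×10^-5
Swamee-Jain: f = 0.01065
h_f = f(L/D)V²/(2g) = 0.01065·(2490/0.508)·2.477²/(2·9.81) = 16.32 m

h_f ≈ 16.3 m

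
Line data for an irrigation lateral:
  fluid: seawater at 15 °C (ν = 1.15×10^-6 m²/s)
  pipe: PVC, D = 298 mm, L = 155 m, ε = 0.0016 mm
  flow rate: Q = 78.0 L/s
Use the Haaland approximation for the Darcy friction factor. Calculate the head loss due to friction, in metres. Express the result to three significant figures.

V = 4Q/(πD²) = 4·0.0780/(π·0.298²) = 1.118 m/s
Re = VD/ν = 1.118·0.298/1.15×10^-6 = 2.90×10^5 → turbulent
ε/D = 0.0016/298 = 5.37×10^-6
Haaland: f = 0.01448
h_f = f(L/D)V²/(2g) = 0.01448·(155/0.298)·1.118²/(2·9.81) = 0.4800 m

h_f ≈ 0.480 m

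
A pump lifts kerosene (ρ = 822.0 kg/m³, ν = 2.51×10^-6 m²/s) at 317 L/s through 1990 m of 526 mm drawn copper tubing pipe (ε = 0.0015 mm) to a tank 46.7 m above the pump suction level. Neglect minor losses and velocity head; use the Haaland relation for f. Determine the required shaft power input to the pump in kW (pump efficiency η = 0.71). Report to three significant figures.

P_shaft ≈ 189 kW

V = 4Q/(πD²) = 1.459 m/s; Re = 3.06×10^5; ε/D = 2.85×10^-6; f = 0.01432
h_f = f(L/D)V²/2g = 5.874 m
Total head H = z + h_f = 46.7 + 5.874 = 52.57 m
P_hyd = ρgQH = 822.0·9.81·0.317·52.57 = 134.4 kW
P_shaft = P_hyd/η = 134.4/0.71 = 189.3 kW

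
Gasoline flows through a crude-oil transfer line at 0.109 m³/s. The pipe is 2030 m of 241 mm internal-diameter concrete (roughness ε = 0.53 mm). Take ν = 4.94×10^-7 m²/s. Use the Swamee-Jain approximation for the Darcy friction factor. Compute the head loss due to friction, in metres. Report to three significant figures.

V = 4Q/(πD²) = 4·0.109/(π·0.241²) = 2.389 m/s
Re = VD/ν = 2.389·0.241/4.94×10^-7 = 1.17×10^6 → turbulent
ε/D = 0.53/241 = 0.00220
Swamee-Jain: f = 0.02424
h_f = f(L/D)V²/(2g) = 0.02424·(2030/0.241)·2.389²/(2·9.81) = 59.41 m

h_f ≈ 59.4 m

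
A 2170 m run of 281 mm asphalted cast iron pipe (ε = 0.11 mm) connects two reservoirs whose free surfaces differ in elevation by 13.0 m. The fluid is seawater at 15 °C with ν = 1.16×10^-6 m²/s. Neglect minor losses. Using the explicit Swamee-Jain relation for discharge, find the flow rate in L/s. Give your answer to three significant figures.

Swamee-Jain (Type II): Q = -0.965·√(gD⁵h_f/L)·ln[ε/(3.7D) + √(3.17ν²L/(gD³h_f))]
√(gD⁵h_f/L) = √(9.81·0.281⁵·13.0/2170) = 0.01015
ε/(3.7D) = 1.06×10^-4; √(3.17ν²L/(gD³h_f)) = 5.72×10^-5
Q = -0.965·0.01015·ln(1.630×10^-4) = 0.08540 m³/s
Check: V = 1.38 m/s, Re = 3.34×10^5, f = 0.01753, h_f = 13.1 m ≈ 13.0 m ✓

Q ≈ 85.4 L/s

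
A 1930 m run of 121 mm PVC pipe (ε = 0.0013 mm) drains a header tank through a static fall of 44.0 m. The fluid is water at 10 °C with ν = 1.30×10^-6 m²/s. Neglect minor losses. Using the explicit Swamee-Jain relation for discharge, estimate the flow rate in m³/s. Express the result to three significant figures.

Q ≈ 0.0210 m³/s

Swamee-Jain (Type II): Q = -0.965·√(gD⁵h_f/L)·ln[ε/(3.7D) + √(3.17ν²L/(gD³h_f))]
√(gD⁵h_f/L) = √(9.81·0.121⁵·44.0/1930) = 0.002408
ε/(3.7D) = 2.90×10^-6; √(3.17ν²L/(gD³h_f)) = 1.16×10^-4
Q = -0.965·0.002408·ln(1.192×10^-4) = 0.02100 m³/s
Check: V = 1.83 m/s, Re = 1.70×10^5, f = 0.01613, h_f = 43.7 m ≈ 44.0 m ✓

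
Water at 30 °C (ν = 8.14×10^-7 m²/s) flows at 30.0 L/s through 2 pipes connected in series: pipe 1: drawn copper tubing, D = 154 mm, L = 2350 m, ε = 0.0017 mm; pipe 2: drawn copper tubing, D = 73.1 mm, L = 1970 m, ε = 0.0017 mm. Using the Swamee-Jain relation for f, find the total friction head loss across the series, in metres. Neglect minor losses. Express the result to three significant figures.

H ≈ 938 m

Pipe 1: V = 1.611 m/s, Re = 3.05×10^5, ε/D = 1.10×10^-5, f = 0.01446, h_1 = f(L/D)V²/2g = 29.18 m
Pipe 2: V = 7.148 m/s, Re = 6.42×10^5, ε/D = 2.33×10^-5, f = 0.01295, h_2 = f(L/D)V²/2g = 908.7 m
Series → Q common, losses add: H = Σh = 937.9 m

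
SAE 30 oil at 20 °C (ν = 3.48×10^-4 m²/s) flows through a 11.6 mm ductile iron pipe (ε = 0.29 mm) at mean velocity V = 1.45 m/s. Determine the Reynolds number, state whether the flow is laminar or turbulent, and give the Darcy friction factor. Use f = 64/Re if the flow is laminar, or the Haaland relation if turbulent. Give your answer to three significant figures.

Re = VD/ν = 1.450·0.0116/3.48×10^-4 = 48.3
Re < 2300 → laminar → f = 64/Re = 1.324

Re ≈ 48.3; laminar; f = 64/Re ≈ 1.32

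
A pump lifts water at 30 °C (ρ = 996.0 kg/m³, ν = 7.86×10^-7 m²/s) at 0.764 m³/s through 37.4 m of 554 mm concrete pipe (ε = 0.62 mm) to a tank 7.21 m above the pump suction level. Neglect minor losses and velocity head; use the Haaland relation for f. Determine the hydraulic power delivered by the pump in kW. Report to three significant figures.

P_hyd ≈ 59.1 kW

V = 4Q/(πD²) = 3.169 m/s; Re = 2.23×10^6; ε/D = 0.00112; f = 0.02034
h_f = f(L/D)V²/2g = 0.7029 m
Total head H = z + h_f = 7.21 + 0.7029 = 7.913 m
P_hyd = ρgQH = 996.0·9.81·0.764·7.913 = 59.07 kW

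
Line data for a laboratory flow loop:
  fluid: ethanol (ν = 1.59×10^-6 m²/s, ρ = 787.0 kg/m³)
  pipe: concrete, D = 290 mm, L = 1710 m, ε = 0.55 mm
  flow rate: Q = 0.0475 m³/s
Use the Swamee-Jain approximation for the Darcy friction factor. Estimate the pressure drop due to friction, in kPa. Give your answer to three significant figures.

V = 4Q/(πD²) = 4·0.0475/(π·0.290²) = 0.7191 m/s
Re = VD/ν = 0.7191·0.290/1.59×10^-6 = 1.31×10^5 → turbulent
ε/D = 0.55/290 = 0.00190
Swamee-Jain: f = 0.02466
h_f = f(L/D)V²/(2g) = 0.02466·(1710/0.290)·0.7191²/(2·9.81) = 3.833 m
Δp = ρg·h_f = 787.0·9.81·3.833 = 29.59 kPa

Δp ≈ 29.6 kPa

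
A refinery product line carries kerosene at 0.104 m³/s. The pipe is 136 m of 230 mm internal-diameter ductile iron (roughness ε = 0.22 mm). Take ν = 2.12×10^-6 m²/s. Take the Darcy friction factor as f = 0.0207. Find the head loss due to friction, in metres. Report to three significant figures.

V = 4Q/(πD²) = 4·0.104/(π·0.230²) = 2.503 m/s
h_f = f(L/D)V²/(2g) = 0.02070·(136/0.230)·2.503²/(2·9.81) = 3.909 m

h_f ≈ 3.91 m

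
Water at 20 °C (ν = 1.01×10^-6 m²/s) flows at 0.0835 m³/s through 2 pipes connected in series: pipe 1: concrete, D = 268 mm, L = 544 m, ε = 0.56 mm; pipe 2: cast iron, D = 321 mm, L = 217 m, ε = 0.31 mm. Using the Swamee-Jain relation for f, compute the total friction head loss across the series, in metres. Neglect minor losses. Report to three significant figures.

H ≈ 6.26 m

Pipe 1: V = 1.480 m/s, Re = 3.93×10^5, ε/D = 0.00209, f = 0.02427, h_1 = f(L/D)V²/2g = 5.503 m
Pipe 2: V = 1.032 m/s, Re = 3.28×10^5, ε/D = 9.66×10^-4, f = 0.02052, h_2 = f(L/D)V²/2g = 0.7527 m
Series → Q common, losses add: H = Σh = 6.255 m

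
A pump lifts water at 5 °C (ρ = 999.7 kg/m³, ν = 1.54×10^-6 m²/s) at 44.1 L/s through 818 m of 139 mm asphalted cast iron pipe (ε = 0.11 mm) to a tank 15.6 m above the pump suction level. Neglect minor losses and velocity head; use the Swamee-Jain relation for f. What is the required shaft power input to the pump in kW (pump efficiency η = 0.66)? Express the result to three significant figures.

P_shaft ≈ 43.4 kW

V = 4Q/(πD²) = 2.906 m/s; Re = 2.62×10^5; ε/D = 7.91×10^-4; f = 0.01998
h_f = f(L/D)V²/2g = 50.61 m
Total head H = z + h_f = 15.6 + 50.61 = 66.21 m
P_hyd = ρgQH = 999.7·9.81·0.0441·66.21 = 28.64 kW
P_shaft = P_hyd/η = 28.64/0.66 = 43.39 kW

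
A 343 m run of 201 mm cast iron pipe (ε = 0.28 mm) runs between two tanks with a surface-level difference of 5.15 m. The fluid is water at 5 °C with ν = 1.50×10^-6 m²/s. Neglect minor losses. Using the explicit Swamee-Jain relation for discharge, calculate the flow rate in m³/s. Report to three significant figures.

Q ≈ 0.0516 m³/s

Swamee-Jain (Type II): Q = -0.965·√(gD⁵h_f/L)·ln[ε/(3.7D) + √(3.17ν²L/(gD³h_f))]
√(gD⁵h_f/L) = √(9.81·0.201⁵·5.15/343) = 0.006952
ε/(3.7D) = 3.76×10^-4; √(3.17ν²L/(gD³h_f)) = 7.72×10^-5
Q = -0.965·0.006952·ln(4.537×10^-4) = 0.05164 m³/s
Check: V = 1.63 m/s, Re = 2.18×10^5, f = 0.02253, h_f = 5.19 m ≈ 5.15 m ✓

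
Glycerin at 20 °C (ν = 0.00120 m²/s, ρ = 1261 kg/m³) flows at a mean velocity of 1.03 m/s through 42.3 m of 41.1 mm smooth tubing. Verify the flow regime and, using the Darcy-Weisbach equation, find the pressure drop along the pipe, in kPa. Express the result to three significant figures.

Re = VD/ν = 1.03·0.04110/0.00120 = 35.3 → laminar (Re < 2300)
f = 64/Re = 1.814
h_f = f(L/D)V²/(2g) = 1.814·(42.3/0.04110)·1.03²/(2·9.81) = 101.0 m
Δp = ρg·h_f = 1261·9.81·101.0 = 1249 kPa

Δp ≈ 1250 kPa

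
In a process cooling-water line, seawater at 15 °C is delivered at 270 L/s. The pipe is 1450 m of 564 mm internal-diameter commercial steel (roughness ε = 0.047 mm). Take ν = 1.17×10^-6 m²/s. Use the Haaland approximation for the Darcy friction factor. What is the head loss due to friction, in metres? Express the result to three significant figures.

h_f ≈ 2.14 m

V = 4Q/(πD²) = 4·0.270/(π·0.564²) = 1.081 m/s
Re = VD/ν = 1.081·0.564/1.17×10^-6 = 5.21×10^5 → turbulent
ε/D = 0.047/564 = 8.33×10^-5
Haaland: f = 0.01400
h_f = f(L/D)V²/(2g) = 0.01400·(1450/0.564)·1.081²/(2·9.81) = 2.143 m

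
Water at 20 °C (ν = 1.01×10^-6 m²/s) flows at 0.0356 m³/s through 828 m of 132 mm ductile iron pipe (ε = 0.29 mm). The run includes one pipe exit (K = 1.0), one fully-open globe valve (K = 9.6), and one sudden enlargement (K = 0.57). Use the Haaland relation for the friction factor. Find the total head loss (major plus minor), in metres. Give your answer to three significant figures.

H_L ≈ 56.9 m

V = 4Q/(πD²) = 2.601 m/s; V²/2g = 0.3449 m
Re = 3.40×10^5, ε/D = 0.00220 → f = 0.02451 (Haaland)
Major: h_f = f(L/D)·V²/2g = 0.02451·6273·0.3449 = 53.02 m
Minor: ΣK = 11.2; h_m = ΣK·V²/2g = 3.853 m
Total H_L = 53.02 + 3.853 = 56.87 m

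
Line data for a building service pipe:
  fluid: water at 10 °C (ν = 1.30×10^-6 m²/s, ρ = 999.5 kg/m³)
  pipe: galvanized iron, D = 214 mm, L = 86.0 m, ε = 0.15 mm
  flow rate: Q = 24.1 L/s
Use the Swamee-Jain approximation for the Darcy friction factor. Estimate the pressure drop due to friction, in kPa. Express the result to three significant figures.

V = 4Q/(πD²) = 4·0.0241/(π·0.214²) = 0.6700 m/s
Re = VD/ν = 0.6700·0.214/1.30×10^-6 = 1.10×10^5 → turbulent
ε/D = 0.15/214 = 7.01×10^-4
Swamee-Jain: f = 0.02102
h_f = f(L/D)V²/(2g) = 0.02102·(86.0/0.214)·0.6700²/(2·9.81) = 0.1933 m
Δp = ρg·h_f = 999.5·9.81·0.1933 = 1.895 kPa

Δp ≈ 1.89 kPa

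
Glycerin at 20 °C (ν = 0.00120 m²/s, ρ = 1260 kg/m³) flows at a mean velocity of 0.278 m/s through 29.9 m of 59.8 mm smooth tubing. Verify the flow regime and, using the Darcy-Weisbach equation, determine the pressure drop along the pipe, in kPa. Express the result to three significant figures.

Δp ≈ 112 kPa

Re = VD/ν = 0.278·0.05980/0.00120 = 13.9 → laminar (Re < 2300)
f = 64/Re = 4.620
h_f = f(L/D)V²/(2g) = 4.620·(29.9/0.05980)·0.278²/(2·9.81) = 9.099 m
Δp = ρg·h_f = 1260·9.81·9.099 = 112.5 kPa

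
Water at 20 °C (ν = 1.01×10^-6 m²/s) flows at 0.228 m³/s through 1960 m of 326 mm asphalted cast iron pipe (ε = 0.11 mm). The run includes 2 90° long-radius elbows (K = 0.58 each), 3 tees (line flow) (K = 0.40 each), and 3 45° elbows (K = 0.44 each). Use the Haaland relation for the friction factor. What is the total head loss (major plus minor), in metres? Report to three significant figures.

V = 4Q/(πD²) = 2.732 m/s; V²/2g = 0.3803 m
Re = 8.82×10^5, ε/D = 3.37×10^-4 → f = 0.01600 (Haaland)
Major: h_f = f(L/D)·V²/2g = 0.01600·6012·0.3803 = 36.59 m
Minor: ΣK = 3.68; h_m = ΣK·V²/2g = 1.399 m
Total H_L = 36.59 + 1.399 = 37.99 m

H_L ≈ 38.0 m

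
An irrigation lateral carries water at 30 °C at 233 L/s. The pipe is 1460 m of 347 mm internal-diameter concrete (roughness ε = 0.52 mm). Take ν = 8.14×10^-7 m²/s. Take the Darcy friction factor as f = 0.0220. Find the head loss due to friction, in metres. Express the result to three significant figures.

h_f ≈ 28.6 m

V = 4Q/(πD²) = 4·0.233/(π·0.347²) = 2.464 m/s
h_f = f(L/D)V²/(2g) = 0.02200·(1460/0.347)·2.464²/(2·9.81) = 28.64 m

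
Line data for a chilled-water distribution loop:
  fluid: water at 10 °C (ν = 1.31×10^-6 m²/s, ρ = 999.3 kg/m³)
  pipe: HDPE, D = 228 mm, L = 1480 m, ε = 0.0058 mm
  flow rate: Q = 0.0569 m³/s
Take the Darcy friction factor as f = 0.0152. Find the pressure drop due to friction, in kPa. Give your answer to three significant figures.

V = 4Q/(πD²) = 4·0.0569/(π·0.228²) = 1.394 m/s
h_f = f(L/D)V²/(2g) = 0.01520·(1480/0.228)·1.394²/(2·9.81) = 9.767 m
Δp = ρg·h_f = 999.3·9.81·9.767 = 95.75 kPa

Δp ≈ 95.8 kPa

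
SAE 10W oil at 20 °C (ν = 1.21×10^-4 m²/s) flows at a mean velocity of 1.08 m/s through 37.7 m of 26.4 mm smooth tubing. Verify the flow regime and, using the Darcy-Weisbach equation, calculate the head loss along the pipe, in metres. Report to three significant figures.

h_f ≈ 23.1 m

Re = VD/ν = 1.08·0.02640/1.21×10^-4 = 236 → laminar (Re < 2300)
f = 64/Re = 0.2716
h_f = f(L/D)V²/(2g) = 0.2716·(37.7/0.02640)·1.08²/(2·9.81) = 23.06 m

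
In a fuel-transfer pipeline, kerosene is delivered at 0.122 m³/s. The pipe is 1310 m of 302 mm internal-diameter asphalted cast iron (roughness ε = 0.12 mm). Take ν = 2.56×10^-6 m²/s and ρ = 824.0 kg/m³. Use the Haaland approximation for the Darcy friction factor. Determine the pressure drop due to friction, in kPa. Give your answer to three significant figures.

Δp ≈ 93.7 kPa

V = 4Q/(πD²) = 4·0.122/(π·0.302²) = 1.703 m/s
Re = VD/ν = 1.703·0.302/2.56×10^-6 = 2.01×10^5 → turbulent
ε/D = 0.12/302 = 3.97×10^-4
Haaland: f = 0.01807
h_f = f(L/D)V²/(2g) = 0.01807·(1310/0.302)·1.703²/(2·9.81) = 11.59 m
Δp = ρg·h_f = 824.0·9.81·11.59 = 93.67 kPa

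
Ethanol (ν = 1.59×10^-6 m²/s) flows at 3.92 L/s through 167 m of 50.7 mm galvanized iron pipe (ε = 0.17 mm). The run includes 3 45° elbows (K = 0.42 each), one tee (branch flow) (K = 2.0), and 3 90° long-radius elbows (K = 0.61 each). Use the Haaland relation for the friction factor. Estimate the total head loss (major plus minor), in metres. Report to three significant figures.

H_L ≈ 19.2 m

V = 4Q/(πD²) = 1.942 m/s; V²/2g = 0.1922 m
Re = 6.19×10^4, ε/D = 0.00335 → f = 0.02877 (Haaland)
Major: h_f = f(L/D)·V²/2g = 0.02877·3294·0.1922 = 18.21 m
Minor: ΣK = 5.09; h_m = ΣK·V²/2g = 0.9781 m
Total H_L = 18.21 + 0.9781 = 19.19 m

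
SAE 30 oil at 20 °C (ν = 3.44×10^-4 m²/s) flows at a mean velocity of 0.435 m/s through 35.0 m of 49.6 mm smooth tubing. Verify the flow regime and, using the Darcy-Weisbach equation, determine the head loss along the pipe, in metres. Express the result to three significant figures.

Re = VD/ν = 0.435·0.04960/3.44×10^-4 = 62.7 → laminar (Re < 2300)
f = 64/Re = 1.020
h_f = f(L/D)V²/(2g) = 1.020·(35.0/0.04960)·0.435²/(2·9.81) = 6.944 m

h_f ≈ 6.94 m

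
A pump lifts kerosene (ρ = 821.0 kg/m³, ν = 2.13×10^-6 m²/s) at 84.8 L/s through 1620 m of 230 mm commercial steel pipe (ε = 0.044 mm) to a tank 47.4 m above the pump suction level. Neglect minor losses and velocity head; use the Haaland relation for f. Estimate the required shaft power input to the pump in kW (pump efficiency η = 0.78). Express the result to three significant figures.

P_shaft ≈ 63.2 kW

V = 4Q/(πD²) = 2.041 m/s; Re = 2.20×10^5; ε/D = 1.91×10^-4; f = 0.01660
h_f = f(L/D)V²/2g = 24.83 m
Total head H = z + h_f = 47.4 + 24.83 = 72.23 m
P_hyd = ρgQH = 821.0·9.81·0.0848·72.23 = 49.33 kW
P_shaft = P_hyd/η = 49.33/0.78 = 63.24 kW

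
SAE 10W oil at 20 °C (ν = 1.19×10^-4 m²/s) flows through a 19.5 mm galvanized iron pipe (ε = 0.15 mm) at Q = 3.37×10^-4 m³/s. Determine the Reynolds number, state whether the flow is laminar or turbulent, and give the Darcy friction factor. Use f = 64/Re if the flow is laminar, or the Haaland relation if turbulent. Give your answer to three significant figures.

Re ≈ 185; laminar; f = 64/Re ≈ 0.346

V = 4Q/(πD²) = 1.128 m/s
Re = VD/ν = 1.128·0.0195/1.19×10^-4 = 185
Re < 2300 → laminar → f = 64/Re = 0.3461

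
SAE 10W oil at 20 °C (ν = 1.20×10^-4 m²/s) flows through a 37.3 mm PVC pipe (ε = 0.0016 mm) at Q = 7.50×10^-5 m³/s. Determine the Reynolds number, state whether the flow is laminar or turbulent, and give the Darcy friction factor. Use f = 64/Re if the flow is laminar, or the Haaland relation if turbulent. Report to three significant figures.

V = 4Q/(πD²) = 0.06864 m/s
Re = VD/ν = 0.06864·0.0373/1.20×10^-4 = 21.3
Re < 2300 → laminar → f = 64/Re = 3.000

Re ≈ 21.3; laminar; f = 64/Re ≈ 3.00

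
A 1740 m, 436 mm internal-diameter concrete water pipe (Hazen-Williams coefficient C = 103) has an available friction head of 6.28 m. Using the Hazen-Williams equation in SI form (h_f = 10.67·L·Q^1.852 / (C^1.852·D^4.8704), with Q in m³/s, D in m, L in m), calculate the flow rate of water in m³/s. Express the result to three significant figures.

Rearranging: Q = [h_f·C^1.852·D^4.8704 / (10.67·L)]^(1/1.852)
Q = [6.28·103^1.852·0.436^4.8704 / (10.67·1740)]^0.540 = 0.1551 m³/s

Q ≈ 0.155 m³/s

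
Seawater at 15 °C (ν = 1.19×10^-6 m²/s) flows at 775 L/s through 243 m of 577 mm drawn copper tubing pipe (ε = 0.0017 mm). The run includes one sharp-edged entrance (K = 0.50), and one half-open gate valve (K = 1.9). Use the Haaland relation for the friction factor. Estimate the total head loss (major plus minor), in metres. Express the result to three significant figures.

V = 4Q/(πD²) = 2.964 m/s; V²/2g = 0.4477 m
Re = 1.44×10^6, ε/D = 2.95×10^-6 → f = 0.01097 (Haaland)
Major: h_f = f(L/D)·V²/2g = 0.01097·421.1·0.4477 = 2.069 m
Minor: ΣK = 2.40; h_m = ΣK·V²/2g = 1.075 m
Total H_L = 2.069 + 1.075 = 3.144 m

H_L ≈ 3.14 m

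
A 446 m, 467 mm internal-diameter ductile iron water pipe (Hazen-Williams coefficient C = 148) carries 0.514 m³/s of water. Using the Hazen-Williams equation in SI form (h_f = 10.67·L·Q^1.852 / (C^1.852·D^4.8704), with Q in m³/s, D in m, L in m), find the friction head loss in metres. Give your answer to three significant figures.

h_f = 10.67·446·0.514^1.852 / (148^1.852·0.467^4.8704) = 5.413 m

h_f ≈ 5.41 m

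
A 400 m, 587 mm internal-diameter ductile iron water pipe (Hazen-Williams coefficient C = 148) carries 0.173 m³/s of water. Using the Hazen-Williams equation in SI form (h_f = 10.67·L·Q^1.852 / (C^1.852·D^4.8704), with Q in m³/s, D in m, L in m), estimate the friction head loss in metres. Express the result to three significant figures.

h_f = 10.67·400·0.173^1.852 / (148^1.852·0.587^4.8704) = 0.2121 m

h_f ≈ 0.212 m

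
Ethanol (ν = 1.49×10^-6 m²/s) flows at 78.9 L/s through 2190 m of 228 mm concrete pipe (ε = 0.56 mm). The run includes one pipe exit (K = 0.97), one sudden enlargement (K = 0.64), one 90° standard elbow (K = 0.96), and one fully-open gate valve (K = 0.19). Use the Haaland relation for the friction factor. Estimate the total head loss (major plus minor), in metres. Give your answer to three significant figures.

V = 4Q/(πD²) = 1.932 m/s; V²/2g = 0.1903 m
Re = 2.96×10^5, ε/D = 0.00246 → f = 0.02527 (Haaland)
Major: h_f = f(L/D)·V²/2g = 0.02527·9605·0.1903 = 46.21 m
Minor: ΣK = 2.76; h_m = ΣK·V²/2g = 0.5253 m
Total H_L = 46.21 + 0.5253 = 46.73 m

H_L ≈ 46.7 m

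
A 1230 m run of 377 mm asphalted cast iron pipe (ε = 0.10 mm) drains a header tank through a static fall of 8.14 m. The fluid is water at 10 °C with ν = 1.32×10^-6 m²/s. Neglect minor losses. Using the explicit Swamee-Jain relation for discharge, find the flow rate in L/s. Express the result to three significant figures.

Swamee-Jain (Type II): Q = -0.965·√(gD⁵h_f/L)·ln[ε/(3.7D) + √(3.17ν²L/(gD³h_f))]
√(gD⁵h_f/L) = √(9.81·0.377⁵·8.14/1230) = 0.02224
ε/(3.7D) = 7.17×10^-5; √(3.17ν²L/(gD³h_f)) = 3.98×10^-5
Q = -0.965·0.02224·ln(1.115×10^-4) = 0.1953 m³/s
Check: V = 1.75 m/s, Re = 5.00×10^5, f = 0.01609, h_f = 8.19 m ≈ 8.14 m ✓

Q ≈ 195 L/s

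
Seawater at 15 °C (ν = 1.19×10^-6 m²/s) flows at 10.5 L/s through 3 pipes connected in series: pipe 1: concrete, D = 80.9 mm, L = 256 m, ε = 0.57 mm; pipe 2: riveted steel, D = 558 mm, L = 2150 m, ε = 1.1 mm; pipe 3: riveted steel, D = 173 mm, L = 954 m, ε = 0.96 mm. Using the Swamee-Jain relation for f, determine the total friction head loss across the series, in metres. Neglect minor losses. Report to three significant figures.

H ≈ 25.1 m

Pipe 1: V = 2.043 m/s, Re = 1.39×10^5, ε/D = 0.00705, f = 0.03454, h_1 = f(L/D)V²/2g = 23.24 m
Pipe 2: V = 0.04294 m/s, Re = 2.01×10^4, ε/D = 0.00197, f = 0.03002, h_2 = f(L/D)V²/2g = 0.01087 m
Pipe 3: V = 0.4467 m/s, Re = 6.49×10^4, ε/D = 0.00555, f = 0.03299, h_3 = f(L/D)V²/2g = 1.850 m
Series → Q common, losses add: H = Σh = 25.10 m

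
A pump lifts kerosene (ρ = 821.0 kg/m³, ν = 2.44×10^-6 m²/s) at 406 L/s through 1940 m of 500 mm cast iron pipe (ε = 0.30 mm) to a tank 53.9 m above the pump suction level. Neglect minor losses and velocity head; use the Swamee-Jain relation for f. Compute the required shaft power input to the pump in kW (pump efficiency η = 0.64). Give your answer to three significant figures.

V = 4Q/(πD²) = 2.068 m/s; Re = 4.24×10^5; ε/D = 6.00×10^-4; f = 0.01852
h_f = f(L/D)V²/2g = 15.66 m
Total head H = z + h_f = 53.9 + 15.66 = 69.56 m
P_hyd = ρgQH = 821.0·9.81·0.406·69.56 = 227.4 kW
P_shaft = P_hyd/η = 227.4/0.64 = 355.4 kW

P_shaft ≈ 355 kW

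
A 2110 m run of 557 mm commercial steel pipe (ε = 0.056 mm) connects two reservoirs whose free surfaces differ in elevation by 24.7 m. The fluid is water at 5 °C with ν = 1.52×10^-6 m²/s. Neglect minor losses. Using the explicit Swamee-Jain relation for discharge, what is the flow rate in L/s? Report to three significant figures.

Swamee-Jain (Type II): Q = -0.965·√(gD⁵h_f/L)·ln[ε/(3.7D) + √(3.17ν²L/(gD³h_f))]
√(gD⁵h_f/L) = √(9.81·0.557⁵·24.7/2110) = 0.07847
ε/(3.7D) = 2.72×10^-5; √(3.17ν²L/(gD³h_f)) = 1.92×10^-5
Q = -0.965·0.07847·ln(4.638×10^-5) = 0.7556 m³/s
Check: V = 3.10 m/s, Re = 1.14×10^6, f = 0.01338, h_f = 24.8 m ≈ 24.7 m ✓

Q ≈ 756 L/s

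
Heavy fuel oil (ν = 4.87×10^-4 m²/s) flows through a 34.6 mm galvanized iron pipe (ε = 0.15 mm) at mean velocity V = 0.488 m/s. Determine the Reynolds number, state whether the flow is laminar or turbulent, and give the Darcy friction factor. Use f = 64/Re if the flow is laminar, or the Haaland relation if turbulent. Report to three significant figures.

Re = VD/ν = 0.4880·0.0346/4.87×10^-4 = 34.7
Re < 2300 → laminar → f = 64/Re = 1.846

Re ≈ 34.7; laminar; f = 64/Re ≈ 1.85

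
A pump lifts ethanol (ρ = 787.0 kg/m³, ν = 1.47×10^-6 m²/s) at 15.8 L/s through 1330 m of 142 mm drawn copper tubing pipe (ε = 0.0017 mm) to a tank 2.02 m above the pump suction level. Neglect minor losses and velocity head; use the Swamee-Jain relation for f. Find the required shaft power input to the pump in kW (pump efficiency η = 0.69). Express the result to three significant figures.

V = 4Q/(πD²) = 0.9977 m/s; Re = 9.64×10^4; ε/D = 1.20×10^-5; f = 0.01807
h_f = f(L/D)V²/2g = 8.588 m
Total head H = z + h_f = 2.02 + 8.588 = 10.61 m
P_hyd = ρgQH = 787.0·9.81·0.0158·10.61 = 1.294 kW
P_shaft = P_hyd/η = 1.294/0.69 = 1.875 kW

P_shaft ≈ 1.88 kW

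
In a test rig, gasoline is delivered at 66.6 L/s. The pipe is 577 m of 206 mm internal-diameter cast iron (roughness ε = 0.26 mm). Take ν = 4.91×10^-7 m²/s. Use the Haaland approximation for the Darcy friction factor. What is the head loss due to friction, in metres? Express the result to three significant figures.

V = 4Q/(πD²) = 4·0.0666/(π·0.206²) = 1.998 m/s
Re = VD/ν = 1.998·0.206/4.91×10^-7 = 8.38×10^5 → turbulent
ε/D = 0.26/206 = 0.00126
Haaland: f = 0.02111
h_f = f(L/D)V²/(2g) = 0.02111·(577/0.206)·1.998²/(2·9.81) = 12.03 m

h_f ≈ 12.0 m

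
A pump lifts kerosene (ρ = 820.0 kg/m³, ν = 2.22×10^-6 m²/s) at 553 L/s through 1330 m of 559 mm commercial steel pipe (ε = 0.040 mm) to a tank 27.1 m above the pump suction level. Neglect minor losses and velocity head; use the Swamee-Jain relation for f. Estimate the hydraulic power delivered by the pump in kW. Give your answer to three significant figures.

V = 4Q/(πD²) = 2.253 m/s; Re = 5.67×10^5; ε/D = 7.16×10^-5; f = 0.01390
h_f = f(L/D)V²/2g = 8.557 m
Total head H = z + h_f = 27.1 + 8.557 = 35.66 m
P_hyd = ρgQH = 820.0·9.81·0.553·35.66 = 158.6 kW

P_hyd ≈ 159 kW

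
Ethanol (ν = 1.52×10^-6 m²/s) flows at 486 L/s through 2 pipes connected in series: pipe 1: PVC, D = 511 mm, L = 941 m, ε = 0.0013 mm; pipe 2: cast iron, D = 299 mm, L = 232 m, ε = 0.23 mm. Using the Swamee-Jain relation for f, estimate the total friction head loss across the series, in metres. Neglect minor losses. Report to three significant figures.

H ≈ 42.0 m

Pipe 1: V = 2.370 m/s, Re = 7.97×10^5, ε/D = 2.54×10^-6, f = 0.01212, h_1 = f(L/D)V²/2g = 6.388 m
Pipe 2: V = 6.922 m/s, Re = 1.36×10^6, ε/D = 7.69×10^-4, f = 0.01879, h_2 = f(L/D)V²/2g = 35.60 m
Series → Q common, losses add: H = Σh = 41.99 m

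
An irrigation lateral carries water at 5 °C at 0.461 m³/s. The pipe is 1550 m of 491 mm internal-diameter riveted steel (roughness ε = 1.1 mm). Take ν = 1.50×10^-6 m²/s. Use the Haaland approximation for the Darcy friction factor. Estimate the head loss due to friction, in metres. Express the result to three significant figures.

h_f ≈ 23.3 m

V = 4Q/(πD²) = 4·0.461/(π·0.491²) = 2.435 m/s
Re = VD/ν = 2.435·0.491/1.50×10^-6 = 7.97×10^5 → turbulent
ε/D = 1.1/491 = 0.00224
Haaland: f = 0.02438
h_f = f(L/D)V²/(2g) = 0.02438·(1550/0.491)·2.435²/(2·9.81) = 23.25 m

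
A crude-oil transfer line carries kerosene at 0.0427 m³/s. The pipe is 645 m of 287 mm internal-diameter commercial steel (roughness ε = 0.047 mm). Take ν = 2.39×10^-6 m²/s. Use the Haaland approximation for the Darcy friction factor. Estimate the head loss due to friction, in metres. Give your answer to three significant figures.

h_f ≈ 0.966 m

V = 4Q/(πD²) = 4·0.0427/(π·0.287²) = 0.6600 m/s
Re = VD/ν = 0.6600·0.287/2.39×10^-6 = 7.93×10^4 → turbulent
ε/D = 0.047/287 = 1.64×10^-4
Haaland: f = 0.01936
h_f = f(L/D)V²/(2g) = 0.01936·(645/0.287)·0.6600²/(2·9.81) = 0.9663 m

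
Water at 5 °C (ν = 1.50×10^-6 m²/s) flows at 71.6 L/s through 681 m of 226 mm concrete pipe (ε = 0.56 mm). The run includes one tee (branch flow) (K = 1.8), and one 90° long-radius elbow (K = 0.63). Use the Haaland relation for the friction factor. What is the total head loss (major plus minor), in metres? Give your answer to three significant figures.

V = 4Q/(πD²) = 1.785 m/s; V²/2g = 0.1624 m
Re = 2.69×10^5, ε/D = 0.00248 → f = 0.02537 (Haaland)
Major: h_f = f(L/D)·V²/2g = 0.02537·3013·0.1624 = 12.42 m
Minor: ΣK = 2.43; h_m = ΣK·V²/2g = 0.3946 m
Total H_L = 12.42 + 0.3946 = 12.81 m

H_L ≈ 12.8 m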